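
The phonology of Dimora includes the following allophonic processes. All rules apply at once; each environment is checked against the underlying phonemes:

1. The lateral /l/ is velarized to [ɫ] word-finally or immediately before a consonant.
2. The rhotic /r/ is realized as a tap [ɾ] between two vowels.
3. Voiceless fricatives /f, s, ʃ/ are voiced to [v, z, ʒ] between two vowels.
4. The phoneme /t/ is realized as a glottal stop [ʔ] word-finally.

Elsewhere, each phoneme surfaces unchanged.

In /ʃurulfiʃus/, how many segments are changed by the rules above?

Segments that undergo a rule: /r/ → [ɾ] (rule 2); /l/ → [ɫ] (rule 1); /ʃ/ → [ʒ] (rule 3).
All other segments surface unchanged.

3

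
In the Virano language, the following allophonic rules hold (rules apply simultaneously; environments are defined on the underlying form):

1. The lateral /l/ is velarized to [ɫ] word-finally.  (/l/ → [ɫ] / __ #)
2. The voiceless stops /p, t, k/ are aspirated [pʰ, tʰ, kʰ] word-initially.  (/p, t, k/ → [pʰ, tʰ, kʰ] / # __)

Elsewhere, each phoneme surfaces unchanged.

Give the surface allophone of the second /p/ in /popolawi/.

/p/ — between /o/ and /o/; rule 2 does not apply here → [p].

[p]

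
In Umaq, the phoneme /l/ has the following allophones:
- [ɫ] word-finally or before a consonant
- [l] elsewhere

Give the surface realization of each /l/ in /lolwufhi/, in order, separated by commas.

Occurrence 1 (position 1): no conditioning environment matches → elsewhere allophone [l].
Occurrence 2 (position 3): word-finally or before a consonant → [ɫ].

[l], [ɫ]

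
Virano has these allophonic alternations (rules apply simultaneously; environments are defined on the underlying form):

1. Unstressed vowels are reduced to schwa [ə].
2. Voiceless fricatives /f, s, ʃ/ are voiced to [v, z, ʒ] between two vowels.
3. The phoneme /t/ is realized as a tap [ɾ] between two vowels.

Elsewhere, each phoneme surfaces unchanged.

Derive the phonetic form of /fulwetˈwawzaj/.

[fəlwətˈwawzəj]

/f/ (word-initial) is in the target of rule 2 but the environment (between two vowels) is not met → [f].
/u/ (between /f/ and /l/) occurs in an unstressed syllable → [ə] by rule 1.
/e/ meets the environment for rule 1 (in an unstressed syllable) → [ə].
/t/ (between /e/ and /w/) is in the target of rule 3 but the environment (between two vowels) is not met → [t].
/a/ — between /w/ and /w/; rule 1 does not apply here → [a].
/a/ — between /z/ and /j/, in an unstressed syllable — surfaces as [ə] (rule 1).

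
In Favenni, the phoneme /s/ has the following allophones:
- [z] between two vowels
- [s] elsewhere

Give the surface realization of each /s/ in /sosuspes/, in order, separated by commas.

[s], [z], [s], [s]

Occurrence 1 (position 1): no conditioning environment matches → elsewhere allophone [s].
Occurrence 2 (position 3): between two vowels → [z].
Occurrence 3 (position 5): no conditioning environment matches → elsewhere allophone [s].
Occurrence 4 (position 8): no conditioning environment matches → elsewhere allophone [s].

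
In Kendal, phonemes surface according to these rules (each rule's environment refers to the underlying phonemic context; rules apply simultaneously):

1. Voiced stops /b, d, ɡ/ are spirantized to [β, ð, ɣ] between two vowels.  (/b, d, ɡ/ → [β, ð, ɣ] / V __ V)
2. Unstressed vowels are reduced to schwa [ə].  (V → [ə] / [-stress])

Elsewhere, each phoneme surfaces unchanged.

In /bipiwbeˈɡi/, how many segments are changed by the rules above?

4

Segments that undergo a rule: /i/ → [ə] (rule 2); /i/ → [ə] (rule 2); /e/ → [ə] (rule 2); /ɡ/ → [ɣ] (rule 1).
All other segments surface unchanged.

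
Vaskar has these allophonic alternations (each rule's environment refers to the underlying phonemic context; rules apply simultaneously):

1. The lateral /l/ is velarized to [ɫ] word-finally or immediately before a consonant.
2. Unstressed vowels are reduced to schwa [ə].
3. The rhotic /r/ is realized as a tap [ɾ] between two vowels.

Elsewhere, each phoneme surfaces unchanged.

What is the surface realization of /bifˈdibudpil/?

/b/ stays [b].
/i/ — between /b/ and /f/, in an unstressed syllable — surfaces as [ə] (rule 2).
/f/ (between /i/ and /d/) is unaffected → [f].
/d/ — not in any rule's target class → [d].
/i/ — between /d/ and /b/; rule 2 does not apply here → [i].
/b/ — not in any rule's target class → [b].
/u/ meets the environment for rule 2 (in an unstressed syllable) → [ə].
/d/ stays [d].
/p/ stays [p].
Rule 2 applies to /i/ (between /p/ and /l/: in an unstressed syllable) → [ə].
/l/ — word-final, word-finally or immediately before a consonant — surfaces as [ɫ] (rule 1).

[bəfˈdibədpəɫ]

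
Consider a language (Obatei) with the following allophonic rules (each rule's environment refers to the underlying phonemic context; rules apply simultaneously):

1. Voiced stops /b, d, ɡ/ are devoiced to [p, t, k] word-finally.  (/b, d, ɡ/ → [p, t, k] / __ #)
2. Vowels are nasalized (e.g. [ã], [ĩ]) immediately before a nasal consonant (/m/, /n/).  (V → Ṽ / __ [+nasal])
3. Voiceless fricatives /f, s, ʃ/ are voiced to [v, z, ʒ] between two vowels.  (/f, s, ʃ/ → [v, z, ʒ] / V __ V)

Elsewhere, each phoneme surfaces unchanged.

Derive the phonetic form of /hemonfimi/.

/e/ — between /h/ and /m/, before a nasal consonant — surfaces as [ẽ] (rule 2).
/o/ meets the environment for rule 2 (before a nasal consonant) → [õ].
/f/ (between /n/ and /i/) is in the target of rule 3 but the environment (between two vowels) is not met → [f].
Rule 2 applies to /i/ (between /f/ and /m/: before a nasal consonant) → [ĩ].
/i/ (word-final) fails the environment for rule 2, so it stays [i].

[hẽmõnfĩmi]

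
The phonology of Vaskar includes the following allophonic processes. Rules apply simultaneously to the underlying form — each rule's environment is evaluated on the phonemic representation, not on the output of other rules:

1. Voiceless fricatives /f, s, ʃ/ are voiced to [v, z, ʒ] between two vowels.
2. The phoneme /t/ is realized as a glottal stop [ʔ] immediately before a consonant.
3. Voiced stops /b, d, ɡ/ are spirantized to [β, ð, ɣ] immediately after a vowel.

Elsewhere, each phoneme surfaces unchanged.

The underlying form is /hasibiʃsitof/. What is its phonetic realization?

/s/ (between /a/ and /i/): between two vowels, so rule 1 applies → [z].
Rule 3 applies to /b/ (between /i/ and /i/: immediately after a vowel) → [β].
/ʃ/ (between /i/ and /s/): rule 1 targets it, but not between two vowels → unchanged [ʃ].
/s/ (between /ʃ/ and /i/): rule 1 targets it, but not between two vowels → unchanged [s].
/t/ (between /i/ and /o/) is in the target of rule 2 but the environment (immediately before a consonant) is not met → [t].
/f/ (word-final) is in the target of rule 1 but the environment (between two vowels) is not met → [f].

[haziβiʃsitof]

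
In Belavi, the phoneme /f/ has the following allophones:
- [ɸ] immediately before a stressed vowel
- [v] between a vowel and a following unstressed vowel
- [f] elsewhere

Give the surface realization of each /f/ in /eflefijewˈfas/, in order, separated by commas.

[f], [v], [ɸ]

Occurrence 1 (position 2): no conditioning environment matches → elsewhere allophone [f].
Occurrence 2 (position 5): between a vowel and a following unstressed vowel → [v].
Occurrence 3 (position 10): immediately before a stressed vowel → [ɸ].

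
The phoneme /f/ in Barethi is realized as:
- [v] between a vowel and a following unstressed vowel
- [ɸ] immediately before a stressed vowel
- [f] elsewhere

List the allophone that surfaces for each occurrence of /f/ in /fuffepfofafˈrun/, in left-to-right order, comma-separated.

[f], [f], [f], [f], [v], [f]

Occurrence 1 (position 1): no conditioning environment matches → elsewhere allophone [f].
Occurrence 2 (position 3): no conditioning environment matches → elsewhere allophone [f].
Occurrence 3 (position 4): no conditioning environment matches → elsewhere allophone [f].
Occurrence 4 (position 7): no conditioning environment matches → elsewhere allophone [f].
Occurrence 5 (position 9): between a vowel and a following unstressed vowel → [v].
Occurrence 6 (position 11): no conditioning environment matches → elsewhere allophone [f].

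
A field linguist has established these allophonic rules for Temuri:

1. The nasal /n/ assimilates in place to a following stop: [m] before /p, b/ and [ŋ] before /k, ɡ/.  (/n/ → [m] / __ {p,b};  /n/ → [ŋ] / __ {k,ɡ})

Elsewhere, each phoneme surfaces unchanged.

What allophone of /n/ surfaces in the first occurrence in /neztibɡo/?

[n]

/n/ — word-initial; rule 1 does not apply here → [n].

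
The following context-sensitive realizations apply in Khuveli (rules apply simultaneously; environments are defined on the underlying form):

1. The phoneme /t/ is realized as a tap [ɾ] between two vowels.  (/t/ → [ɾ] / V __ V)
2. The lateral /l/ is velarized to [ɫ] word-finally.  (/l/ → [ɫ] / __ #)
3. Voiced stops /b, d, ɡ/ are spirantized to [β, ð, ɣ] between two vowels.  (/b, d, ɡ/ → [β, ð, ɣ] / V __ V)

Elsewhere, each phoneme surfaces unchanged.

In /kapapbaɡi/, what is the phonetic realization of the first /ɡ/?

[ɣ]

/ɡ/ meets the environment for rule 3 (between two vowels) → [ɣ].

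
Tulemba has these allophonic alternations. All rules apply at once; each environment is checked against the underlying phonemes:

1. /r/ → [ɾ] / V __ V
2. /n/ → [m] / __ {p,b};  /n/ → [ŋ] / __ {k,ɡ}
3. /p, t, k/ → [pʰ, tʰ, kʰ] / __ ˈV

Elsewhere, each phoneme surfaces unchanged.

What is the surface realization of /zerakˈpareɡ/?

/r/ (between /e/ and /a/) occurs between two vowels → [ɾ] by rule 1.
/k/ (between /a/ and /p/): rule 3 targets it, but not immediately before a stressed vowel → unchanged [k].
Rule 3 applies to /p/ (between /k/ and /a/: immediately before a stressed vowel) → [pʰ].
/r/ (between /a/ and /e/): between two vowels, so rule 1 applies → [ɾ].

[zeɾakˈpʰaɾeɡ]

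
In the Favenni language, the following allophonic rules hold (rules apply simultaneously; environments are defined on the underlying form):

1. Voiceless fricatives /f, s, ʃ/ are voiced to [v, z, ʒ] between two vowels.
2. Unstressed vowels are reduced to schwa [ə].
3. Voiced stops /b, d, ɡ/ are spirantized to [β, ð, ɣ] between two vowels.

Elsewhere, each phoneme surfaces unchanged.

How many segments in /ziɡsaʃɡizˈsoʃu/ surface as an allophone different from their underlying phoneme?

Segments that undergo a rule: /i/ → [ə] (rule 2); /a/ → [ə] (rule 2); /i/ → [ə] (rule 2); /ʃ/ → [ʒ] (rule 1); /u/ → [ə] (rule 2).
All other segments surface unchanged.

5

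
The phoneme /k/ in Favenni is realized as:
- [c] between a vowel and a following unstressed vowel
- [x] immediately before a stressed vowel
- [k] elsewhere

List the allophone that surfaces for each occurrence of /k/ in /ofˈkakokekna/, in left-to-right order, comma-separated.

[x], [c], [c], [k]

Occurrence 1 (position 3): immediately before a stressed vowel → [x].
Occurrence 2 (position 5): between a vowel and a following unstressed vowel → [c].
Occurrence 3 (position 7): between a vowel and a following unstressed vowel → [c].
Occurrence 4 (position 9): no conditioning environment matches → elsewhere allophone [k].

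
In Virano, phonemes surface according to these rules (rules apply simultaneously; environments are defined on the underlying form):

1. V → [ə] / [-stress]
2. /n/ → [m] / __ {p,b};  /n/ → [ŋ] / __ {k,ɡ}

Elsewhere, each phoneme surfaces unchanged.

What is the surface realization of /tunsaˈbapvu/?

/u/ (between /t/ and /n/) occurs in an unstressed syllable → [ə] by rule 1.
/n/ (between /u/ and /s/) is in the target of rule 2 but the environment (before a labial or velar stop) is not met → [n].
/a/ (between /s/ and /b/): in an unstressed syllable, so rule 1 applies → [ə].
/a/ (between /b/ and /p/) fails the environment for rule 1, so it stays [a].
/u/ (word-final) occurs in an unstressed syllable → [ə] by rule 1.

[tənsəˈbapvə]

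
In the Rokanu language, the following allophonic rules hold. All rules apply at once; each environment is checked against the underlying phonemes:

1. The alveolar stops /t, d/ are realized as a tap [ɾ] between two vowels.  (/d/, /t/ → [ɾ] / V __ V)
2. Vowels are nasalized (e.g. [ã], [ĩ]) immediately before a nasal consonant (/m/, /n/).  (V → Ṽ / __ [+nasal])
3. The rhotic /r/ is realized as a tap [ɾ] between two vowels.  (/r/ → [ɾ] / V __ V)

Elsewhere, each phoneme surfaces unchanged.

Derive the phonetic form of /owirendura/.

[owiɾẽnduɾa]

/o/ (word-initial) fails the environment for rule 2, so it stays [o].
/w/ stays [w].
/i/ — between /w/ and /r/; rule 2 does not apply here → [i].
/r/ (between /i/ and /e/) occurs between two vowels → [ɾ] by rule 3.
Rule 2 applies to /e/ (between /r/ and /n/: before a nasal consonant) → [ẽ].
/n/ — not in any rule's target class → [n].
/d/ (between /n/ and /u/) is in the target of rule 1 but the environment (between two vowels) is not met → [d].
/u/ (between /d/ and /r/): rule 2 targets it, but not before a nasal consonant → unchanged [u].
/r/ (between /u/ and /a/) occurs between two vowels → [ɾ] by rule 3.
/a/ (word-final) fails the environment for rule 2, so it stays [a].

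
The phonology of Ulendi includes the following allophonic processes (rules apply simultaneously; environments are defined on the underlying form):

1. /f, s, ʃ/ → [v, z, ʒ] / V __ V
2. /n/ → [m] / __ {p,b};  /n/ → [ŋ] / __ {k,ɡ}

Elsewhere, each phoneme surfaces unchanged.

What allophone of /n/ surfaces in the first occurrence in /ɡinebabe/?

[n]

/n/ — between /i/ and /e/; rule 2 does not apply here → [n].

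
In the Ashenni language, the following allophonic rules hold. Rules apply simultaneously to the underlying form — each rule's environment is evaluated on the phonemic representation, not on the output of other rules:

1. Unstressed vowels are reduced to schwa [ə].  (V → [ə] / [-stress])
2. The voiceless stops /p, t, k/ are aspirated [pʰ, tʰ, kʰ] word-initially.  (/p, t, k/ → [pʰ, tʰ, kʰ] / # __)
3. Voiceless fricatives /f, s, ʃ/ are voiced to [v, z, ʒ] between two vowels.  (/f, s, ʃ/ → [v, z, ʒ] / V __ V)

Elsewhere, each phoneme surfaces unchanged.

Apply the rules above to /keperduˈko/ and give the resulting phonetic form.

[kʰəpərdəˈko]

Rule 2 applies to /k/ (word-initial: word-initially) → [kʰ].
/e/ (between /k/ and /p/): in an unstressed syllable, so rule 1 applies → [ə].
/p/ — between /e/ and /e/; rule 2 does not apply here → [p].
/e/ (between /p/ and /r/): in an unstressed syllable, so rule 1 applies → [ə].
/u/ — between /d/ and /k/, in an unstressed syllable — surfaces as [ə] (rule 1).
/k/ (between /u/ and /o/): rule 2 targets it, but not word-initially → unchanged [k].
/o/ (word-final) fails the environment for rule 1, so it stays [o].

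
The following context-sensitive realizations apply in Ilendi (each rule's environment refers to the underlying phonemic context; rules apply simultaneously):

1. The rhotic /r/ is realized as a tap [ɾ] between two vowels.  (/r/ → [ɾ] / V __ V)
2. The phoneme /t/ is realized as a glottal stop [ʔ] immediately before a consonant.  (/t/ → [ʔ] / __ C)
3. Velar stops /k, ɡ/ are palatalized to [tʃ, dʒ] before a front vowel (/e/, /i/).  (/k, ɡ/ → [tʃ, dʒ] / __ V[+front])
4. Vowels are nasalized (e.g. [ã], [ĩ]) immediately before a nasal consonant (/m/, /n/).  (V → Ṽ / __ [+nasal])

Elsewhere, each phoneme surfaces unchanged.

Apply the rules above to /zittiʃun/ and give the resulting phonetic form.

/i/ (between /z/ and /t/): rule 4 targets it, but not before a nasal consonant → unchanged [i].
/t/ — between /i/ and /t/, immediately before a consonant — surfaces as [ʔ] (rule 2).
/t/ — between /t/ and /i/; rule 2 does not apply here → [t].
/i/ (between /t/ and /ʃ/) fails the environment for rule 4, so it stays [i].
/u/ meets the environment for rule 4 (before a nasal consonant) → [ũ].

[ziʔtiʃũn]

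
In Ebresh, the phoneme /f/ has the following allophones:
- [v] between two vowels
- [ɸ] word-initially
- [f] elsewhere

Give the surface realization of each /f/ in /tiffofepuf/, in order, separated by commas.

Occurrence 1 (position 3): no conditioning environment matches → elsewhere allophone [f].
Occurrence 2 (position 4): no conditioning environment matches → elsewhere allophone [f].
Occurrence 3 (position 6): between two vowels → [v].
Occurrence 4 (position 10): no conditioning environment matches → elsewhere allophone [f].

[f], [f], [v], [f]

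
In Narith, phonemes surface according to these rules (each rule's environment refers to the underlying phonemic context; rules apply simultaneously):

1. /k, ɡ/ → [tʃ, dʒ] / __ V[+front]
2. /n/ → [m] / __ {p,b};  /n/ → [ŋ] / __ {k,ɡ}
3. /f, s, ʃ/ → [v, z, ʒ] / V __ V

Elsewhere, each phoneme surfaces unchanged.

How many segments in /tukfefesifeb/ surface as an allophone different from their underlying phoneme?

Segments that undergo a rule: /f/ → [v] (rule 3); /s/ → [z] (rule 3); /f/ → [v] (rule 3).
All other segments surface unchanged.

3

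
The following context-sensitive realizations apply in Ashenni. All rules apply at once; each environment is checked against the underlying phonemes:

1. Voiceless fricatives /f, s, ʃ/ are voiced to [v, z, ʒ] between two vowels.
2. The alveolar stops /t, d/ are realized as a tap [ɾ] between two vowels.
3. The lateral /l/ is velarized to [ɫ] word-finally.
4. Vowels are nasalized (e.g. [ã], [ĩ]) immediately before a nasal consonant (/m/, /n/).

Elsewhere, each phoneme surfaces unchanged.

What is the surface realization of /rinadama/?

[rĩnaɾãma]

/r/ (word-initial) is unaffected → [r].
/i/ meets the environment for rule 4 (before a nasal consonant) → [ĩ].
/n/ stays [n].
/a/ (between /n/ and /d/) is in the target of rule 4 but the environment (before a nasal consonant) is not met → [a].
/d/ meets the environment for rule 2 (between two vowels) → [ɾ].
/a/ (between /d/ and /m/) occurs before a nasal consonant → [ã] by rule 4.
/m/ (between /a/ and /a/) is unaffected → [m].
/a/ — word-final; rule 4 does not apply here → [a].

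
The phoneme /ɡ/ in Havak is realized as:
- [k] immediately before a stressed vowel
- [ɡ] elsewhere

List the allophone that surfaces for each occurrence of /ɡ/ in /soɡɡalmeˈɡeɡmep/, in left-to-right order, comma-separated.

Occurrence 1 (position 3): no conditioning environment matches → elsewhere allophone [ɡ].
Occurrence 2 (position 4): no conditioning environment matches → elsewhere allophone [ɡ].
Occurrence 3 (position 9): immediately before a stressed vowel → [k].
Occurrence 4 (position 11): no conditioning environment matches → elsewhere allophone [ɡ].

[ɡ], [ɡ], [k], [ɡ]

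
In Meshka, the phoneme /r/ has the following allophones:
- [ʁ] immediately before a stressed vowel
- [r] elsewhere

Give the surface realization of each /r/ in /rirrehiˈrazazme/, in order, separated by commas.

[r], [r], [r], [ʁ]

Occurrence 1 (position 1): no conditioning environment matches → elsewhere allophone [r].
Occurrence 2 (position 3): no conditioning environment matches → elsewhere allophone [r].
Occurrence 3 (position 4): no conditioning environment matches → elsewhere allophone [r].
Occurrence 4 (position 8): immediately before a stressed vowel → [ʁ].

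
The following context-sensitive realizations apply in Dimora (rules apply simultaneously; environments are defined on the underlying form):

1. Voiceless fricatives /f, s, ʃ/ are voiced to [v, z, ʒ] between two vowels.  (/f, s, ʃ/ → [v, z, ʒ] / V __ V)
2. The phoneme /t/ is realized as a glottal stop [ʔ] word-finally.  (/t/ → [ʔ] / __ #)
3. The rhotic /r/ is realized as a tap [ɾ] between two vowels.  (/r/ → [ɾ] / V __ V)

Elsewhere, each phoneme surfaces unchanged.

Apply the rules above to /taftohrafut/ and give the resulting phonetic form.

/t/ (word-initial) is in the target of rule 2 but the environment (word-finally) is not met → [t].
/a/ (between /t/ and /f/) is unaffected → [a].
/f/ (between /a/ and /t/): rule 1 targets it, but not between two vowels → unchanged [f].
/t/ (between /f/ and /o/) is in the target of rule 2 but the environment (word-finally) is not met → [t].
/o/ stays [o].
/h/ (between /o/ and /r/): no rule targets it → [h].
/r/ (between /h/ and /a/) fails the environment for rule 3, so it stays [r].
/a/ (between /r/ and /f/) is unaffected → [a].
/f/ (between /a/ and /u/) occurs between two vowels → [v] by rule 1.
/u/ stays [u].
/t/ — word-final, word-finally — surfaces as [ʔ] (rule 2).

[taftohravuʔ]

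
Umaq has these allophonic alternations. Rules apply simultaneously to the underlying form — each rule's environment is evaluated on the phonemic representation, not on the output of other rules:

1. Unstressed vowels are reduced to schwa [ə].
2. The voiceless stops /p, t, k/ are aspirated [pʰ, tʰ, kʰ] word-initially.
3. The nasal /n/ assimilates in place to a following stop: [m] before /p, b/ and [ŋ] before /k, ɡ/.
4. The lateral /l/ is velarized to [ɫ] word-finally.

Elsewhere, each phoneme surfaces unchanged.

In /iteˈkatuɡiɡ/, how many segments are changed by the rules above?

Segments that undergo a rule: /i/ → [ə] (rule 1); /e/ → [ə] (rule 1); /u/ → [ə] (rule 1); /i/ → [ə] (rule 1).
All other segments surface unchanged.

4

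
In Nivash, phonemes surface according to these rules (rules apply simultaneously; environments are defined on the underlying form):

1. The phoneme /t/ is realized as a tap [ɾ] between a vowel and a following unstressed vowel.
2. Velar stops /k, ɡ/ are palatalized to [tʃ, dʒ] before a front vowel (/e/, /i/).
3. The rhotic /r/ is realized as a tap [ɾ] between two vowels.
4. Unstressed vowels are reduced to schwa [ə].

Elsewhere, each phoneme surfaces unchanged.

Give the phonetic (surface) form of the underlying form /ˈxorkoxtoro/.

[ˈxorkəxtəɾə]

/x/ stays [x].
/o/ — between /x/ and /r/; rule 4 does not apply here → [o].
/r/ (between /o/ and /k/): rule 3 targets it, but not between two vowels → unchanged [r].
/k/ — between /r/ and /o/; rule 2 does not apply here → [k].
/o/ meets the environment for rule 4 (in an unstressed syllable) → [ə].
/x/ (between /o/ and /t/): no rule targets it → [x].
/t/ (between /x/ and /o/): rule 1 targets it, but not between a vowel and a following unstressed vowel → unchanged [t].
/o/ (between /t/ and /r/) occurs in an unstressed syllable → [ə] by rule 4.
/r/ (between /o/ and /o/): between two vowels, so rule 3 applies → [ɾ].
/o/ — word-final, in an unstressed syllable — surfaces as [ə] (rule 4).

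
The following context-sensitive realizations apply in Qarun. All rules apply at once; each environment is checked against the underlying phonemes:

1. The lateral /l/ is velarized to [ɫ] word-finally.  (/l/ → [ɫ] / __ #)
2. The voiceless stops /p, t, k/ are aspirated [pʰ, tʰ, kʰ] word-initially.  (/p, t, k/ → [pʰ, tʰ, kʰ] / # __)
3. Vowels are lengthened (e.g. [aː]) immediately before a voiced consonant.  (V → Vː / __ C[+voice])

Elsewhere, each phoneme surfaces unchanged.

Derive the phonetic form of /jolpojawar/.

/j/ (word-initial) is unaffected → [j].
/o/ meets the environment for rule 3 (before a voiced consonant) → [oː].
/l/ (between /o/ and /p/) is in the target of rule 1 but the environment (word-finally) is not met → [l].
/p/ — between /l/ and /o/; rule 2 does not apply here → [p].
/o/ — between /p/ and /j/, before a voiced consonant — surfaces as [oː] (rule 3).
/j/ stays [j].
/a/ meets the environment for rule 3 (before a voiced consonant) → [aː].
/w/ (between /a/ and /a/): no rule targets it → [w].
Rule 3 applies to /a/ (between /w/ and /r/: before a voiced consonant) → [aː].
/r/ — not in any rule's target class → [r].

[joːlpoːjaːwaːr]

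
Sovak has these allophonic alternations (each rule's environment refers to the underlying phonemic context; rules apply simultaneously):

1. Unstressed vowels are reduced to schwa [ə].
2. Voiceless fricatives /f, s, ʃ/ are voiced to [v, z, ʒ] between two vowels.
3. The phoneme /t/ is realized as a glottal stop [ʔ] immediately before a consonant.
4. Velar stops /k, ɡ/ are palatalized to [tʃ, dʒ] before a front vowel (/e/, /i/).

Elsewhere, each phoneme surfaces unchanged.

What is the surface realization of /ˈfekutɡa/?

[ˈfekəʔɡə]

/f/ (word-initial): rule 2 targets it, but not between two vowels → unchanged [f].
/e/ (between /f/ and /k/) fails the environment for rule 1, so it stays [e].
/k/ — between /e/ and /u/; rule 4 does not apply here → [k].
Rule 1 applies to /u/ (between /k/ and /t/: in an unstressed syllable) → [ə].
/t/ — between /u/ and /ɡ/, immediately before a consonant — surfaces as [ʔ] (rule 3).
/ɡ/ (between /t/ and /a/) is in the target of rule 4 but the environment (before a front vowel) is not met → [ɡ].
/a/ meets the environment for rule 1 (in an unstressed syllable) → [ə].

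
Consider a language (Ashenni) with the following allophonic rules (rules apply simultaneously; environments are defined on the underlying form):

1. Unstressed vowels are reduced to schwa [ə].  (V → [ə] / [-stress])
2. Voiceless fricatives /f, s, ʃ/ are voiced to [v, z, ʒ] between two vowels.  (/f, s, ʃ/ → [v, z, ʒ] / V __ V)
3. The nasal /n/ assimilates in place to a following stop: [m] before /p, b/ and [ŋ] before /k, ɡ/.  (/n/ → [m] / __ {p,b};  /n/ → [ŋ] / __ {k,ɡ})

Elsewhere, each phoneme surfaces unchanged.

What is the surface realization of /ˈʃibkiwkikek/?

[ˈʃibkəwkəkək]

/ʃ/ (word-initial) fails the environment for rule 2, so it stays [ʃ].
/i/ (between /ʃ/ and /b/) fails the environment for rule 1, so it stays [i].
/b/ — not in any rule's target class → [b].
/k/ — not in any rule's target class → [k].
/i/ — between /k/ and /w/, in an unstressed syllable — surfaces as [ə] (rule 1).
/w/ stays [w].
/k/ (between /w/ and /i/): no rule targets it → [k].
/i/ — between /k/ and /k/, in an unstressed syllable — surfaces as [ə] (rule 1).
/k/ (between /i/ and /e/): no rule targets it → [k].
/e/ (between /k/ and /k/): in an unstressed syllable, so rule 1 applies → [ə].
/k/ (word-final): no rule targets it → [k].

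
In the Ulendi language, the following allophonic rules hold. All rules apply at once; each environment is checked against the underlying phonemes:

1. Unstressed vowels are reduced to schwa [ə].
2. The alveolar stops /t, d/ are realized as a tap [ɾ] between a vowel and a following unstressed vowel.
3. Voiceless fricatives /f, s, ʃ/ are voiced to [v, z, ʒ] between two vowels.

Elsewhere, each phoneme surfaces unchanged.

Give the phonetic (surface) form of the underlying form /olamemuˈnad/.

[ələməməˈnad]

/o/ meets the environment for rule 1 (in an unstressed syllable) → [ə].
/a/ (between /l/ and /m/) occurs in an unstressed syllable → [ə] by rule 1.
/e/ (between /m/ and /m/) occurs in an unstressed syllable → [ə] by rule 1.
/u/ — between /m/ and /n/, in an unstressed syllable — surfaces as [ə] (rule 1).
/a/ (between /n/ and /d/) fails the environment for rule 1, so it stays [a].
/d/ (word-final) fails the environment for rule 2, so it stays [d].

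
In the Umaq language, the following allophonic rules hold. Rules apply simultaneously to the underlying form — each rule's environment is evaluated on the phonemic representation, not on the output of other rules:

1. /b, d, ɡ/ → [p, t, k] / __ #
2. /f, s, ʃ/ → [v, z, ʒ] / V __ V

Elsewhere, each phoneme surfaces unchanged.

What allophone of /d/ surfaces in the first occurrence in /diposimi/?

[d]

/d/ (word-initial) is in the target of rule 1 but the environment (word-finally) is not met → [d].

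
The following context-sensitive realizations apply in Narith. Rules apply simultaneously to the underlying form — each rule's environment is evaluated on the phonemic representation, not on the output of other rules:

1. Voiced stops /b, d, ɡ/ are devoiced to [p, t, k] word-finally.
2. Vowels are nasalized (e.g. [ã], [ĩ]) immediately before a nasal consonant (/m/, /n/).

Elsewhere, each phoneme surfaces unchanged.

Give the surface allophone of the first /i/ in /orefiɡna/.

/i/ (between /f/ and /ɡ/) fails the environment for rule 2, so it stays [i].

[i]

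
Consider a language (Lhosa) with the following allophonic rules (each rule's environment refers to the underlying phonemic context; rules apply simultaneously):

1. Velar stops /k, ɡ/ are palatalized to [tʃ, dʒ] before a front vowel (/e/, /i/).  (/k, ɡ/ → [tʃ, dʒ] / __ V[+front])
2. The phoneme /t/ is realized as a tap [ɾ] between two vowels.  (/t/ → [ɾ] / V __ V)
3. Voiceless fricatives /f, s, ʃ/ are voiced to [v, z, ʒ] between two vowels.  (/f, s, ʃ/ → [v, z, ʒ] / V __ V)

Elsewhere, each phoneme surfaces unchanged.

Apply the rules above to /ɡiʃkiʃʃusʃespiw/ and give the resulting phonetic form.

[dʒiʃtʃiʃʃusʃespiw]

Rule 1 applies to /ɡ/ (word-initial: before a front vowel) → [dʒ].
/i/ — not in any rule's target class → [i].
/ʃ/ (between /i/ and /k/) fails the environment for rule 3, so it stays [ʃ].
Rule 1 applies to /k/ (between /ʃ/ and /i/: before a front vowel) → [tʃ].
/i/ (between /k/ and /ʃ/) is unaffected → [i].
/ʃ/ (between /i/ and /ʃ/): rule 3 targets it, but not between two vowels → unchanged [ʃ].
/ʃ/ (between /ʃ/ and /u/) fails the environment for rule 3, so it stays [ʃ].
/u/ stays [u].
/s/ (between /u/ and /ʃ/) is in the target of rule 3 but the environment (between two vowels) is not met → [s].
/ʃ/ (between /s/ and /e/) fails the environment for rule 3, so it stays [ʃ].
/e/ (between /ʃ/ and /s/): no rule targets it → [e].
/s/ (between /e/ and /p/) fails the environment for rule 3, so it stays [s].
/p/ (between /s/ and /i/): no rule targets it → [p].
/i/ (between /p/ and /w/): no rule targets it → [i].
/w/ — not in any rule's target class → [w].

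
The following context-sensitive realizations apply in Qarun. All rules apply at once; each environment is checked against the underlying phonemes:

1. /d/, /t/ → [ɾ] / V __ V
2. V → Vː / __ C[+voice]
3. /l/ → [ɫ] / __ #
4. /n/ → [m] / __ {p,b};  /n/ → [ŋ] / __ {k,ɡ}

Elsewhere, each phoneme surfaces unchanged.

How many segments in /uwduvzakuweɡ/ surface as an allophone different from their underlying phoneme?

4

Segments that undergo a rule: /u/ → [uː] (rule 2); /u/ → [uː] (rule 2); /u/ → [uː] (rule 2); /e/ → [eː] (rule 2).
All other segments surface unchanged.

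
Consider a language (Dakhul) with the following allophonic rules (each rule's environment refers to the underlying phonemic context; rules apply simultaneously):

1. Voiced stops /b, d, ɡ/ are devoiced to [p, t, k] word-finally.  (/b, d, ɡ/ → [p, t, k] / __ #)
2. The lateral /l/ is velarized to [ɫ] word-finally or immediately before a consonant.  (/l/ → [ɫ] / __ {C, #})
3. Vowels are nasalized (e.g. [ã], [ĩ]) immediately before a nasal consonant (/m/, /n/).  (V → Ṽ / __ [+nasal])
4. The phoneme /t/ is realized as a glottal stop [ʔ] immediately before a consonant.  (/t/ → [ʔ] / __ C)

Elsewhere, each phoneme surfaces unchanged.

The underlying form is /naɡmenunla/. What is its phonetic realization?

/n/ stays [n].
/a/ (between /n/ and /ɡ/) is in the target of rule 3 but the environment (before a nasal consonant) is not met → [a].
/ɡ/ (between /a/ and /m/): rule 1 targets it, but not word-finally → unchanged [ɡ].
/m/ — not in any rule's target class → [m].
Rule 3 applies to /e/ (between /m/ and /n/: before a nasal consonant) → [ẽ].
/n/ stays [n].
/u/ (between /n/ and /n/): before a nasal consonant, so rule 3 applies → [ũ].
/n/ (between /u/ and /l/): no rule targets it → [n].
/l/ — between /n/ and /a/; rule 2 does not apply here → [l].
/a/ — word-final; rule 3 does not apply here → [a].

[naɡmẽnũnla]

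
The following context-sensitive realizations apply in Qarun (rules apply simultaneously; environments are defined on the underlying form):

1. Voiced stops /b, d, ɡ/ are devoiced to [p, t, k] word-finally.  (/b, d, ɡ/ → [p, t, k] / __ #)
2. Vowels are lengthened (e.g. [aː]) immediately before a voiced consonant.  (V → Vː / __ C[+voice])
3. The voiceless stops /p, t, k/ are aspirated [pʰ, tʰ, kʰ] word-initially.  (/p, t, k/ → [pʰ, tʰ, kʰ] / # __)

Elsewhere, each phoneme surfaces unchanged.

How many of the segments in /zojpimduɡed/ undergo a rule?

5

Segments that undergo a rule: /o/ → [oː] (rule 2); /i/ → [iː] (rule 2); /u/ → [uː] (rule 2); /e/ → [eː] (rule 2); /d/ → [t] (rule 1).
All other segments surface unchanged.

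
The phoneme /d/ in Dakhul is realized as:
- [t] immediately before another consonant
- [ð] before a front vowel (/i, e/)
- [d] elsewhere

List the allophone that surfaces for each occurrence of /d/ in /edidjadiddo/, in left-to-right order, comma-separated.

[ð], [t], [ð], [t], [d]

Occurrence 1 (position 2): before a front vowel (/i, e/) → [ð].
Occurrence 2 (position 4): immediately before another consonant → [t].
Occurrence 3 (position 7): before a front vowel (/i, e/) → [ð].
Occurrence 4 (position 9): immediately before another consonant → [t].
Occurrence 5 (position 10): no conditioning environment matches → elsewhere allophone [d].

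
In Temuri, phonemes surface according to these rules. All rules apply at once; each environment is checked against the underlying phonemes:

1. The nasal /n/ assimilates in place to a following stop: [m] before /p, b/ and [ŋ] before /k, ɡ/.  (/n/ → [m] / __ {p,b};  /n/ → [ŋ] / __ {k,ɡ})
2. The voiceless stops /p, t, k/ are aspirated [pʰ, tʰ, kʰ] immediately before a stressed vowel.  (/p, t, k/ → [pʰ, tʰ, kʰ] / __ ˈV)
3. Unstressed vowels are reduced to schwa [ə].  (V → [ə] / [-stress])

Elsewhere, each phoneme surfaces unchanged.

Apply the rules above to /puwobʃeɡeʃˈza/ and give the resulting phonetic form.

[pəwəbʃəɡəʃˈza]

/p/ (word-initial) fails the environment for rule 2, so it stays [p].
/u/ (between /p/ and /w/): in an unstressed syllable, so rule 3 applies → [ə].
/w/ — not in any rule's target class → [w].
/o/ — between /w/ and /b/, in an unstressed syllable — surfaces as [ə] (rule 3).
/b/ (between /o/ and /ʃ/): no rule targets it → [b].
/ʃ/ — not in any rule's target class → [ʃ].
Rule 3 applies to /e/ (between /ʃ/ and /ɡ/: in an unstressed syllable) → [ə].
/ɡ/ — not in any rule's target class → [ɡ].
Rule 3 applies to /e/ (between /ɡ/ and /ʃ/: in an unstressed syllable) → [ə].
/ʃ/ (between /e/ and /z/): no rule targets it → [ʃ].
/z/ — not in any rule's target class → [z].
/a/ (word-final) fails the environment for rule 3, so it stays [a].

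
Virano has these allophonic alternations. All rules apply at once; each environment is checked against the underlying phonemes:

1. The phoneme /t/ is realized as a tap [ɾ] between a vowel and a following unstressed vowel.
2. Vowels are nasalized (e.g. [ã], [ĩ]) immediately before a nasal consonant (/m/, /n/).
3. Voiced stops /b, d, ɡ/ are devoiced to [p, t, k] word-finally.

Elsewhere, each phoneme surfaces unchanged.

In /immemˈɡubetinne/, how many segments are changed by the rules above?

Segments that undergo a rule: /i/ → [ĩ] (rule 2); /e/ → [ẽ] (rule 2); /t/ → [ɾ] (rule 1); /i/ → [ĩ] (rule 2).
All other segments surface unchanged.

4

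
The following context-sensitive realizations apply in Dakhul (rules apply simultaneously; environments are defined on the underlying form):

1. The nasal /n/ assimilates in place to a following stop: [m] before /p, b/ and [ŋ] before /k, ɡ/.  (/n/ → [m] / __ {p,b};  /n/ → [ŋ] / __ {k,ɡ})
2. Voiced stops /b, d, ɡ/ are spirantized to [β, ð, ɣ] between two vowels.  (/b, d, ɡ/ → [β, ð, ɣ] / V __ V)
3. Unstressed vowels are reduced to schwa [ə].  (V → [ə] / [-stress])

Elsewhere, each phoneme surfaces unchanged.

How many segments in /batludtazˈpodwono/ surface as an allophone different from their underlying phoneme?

Segments that undergo a rule: /a/ → [ə] (rule 3); /u/ → [ə] (rule 3); /a/ → [ə] (rule 3); /o/ → [ə] (rule 3); /o/ → [ə] (rule 3).
All other segments surface unchanged.

5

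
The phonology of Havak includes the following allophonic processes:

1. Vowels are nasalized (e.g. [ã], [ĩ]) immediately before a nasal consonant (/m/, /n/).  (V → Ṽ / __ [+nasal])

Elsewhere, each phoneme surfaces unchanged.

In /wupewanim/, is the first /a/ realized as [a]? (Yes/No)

No

Rule 1 applies to /a/ (between /w/ and /n/: before a nasal consonant) → [ã].
The actual realization is [ã], not [a].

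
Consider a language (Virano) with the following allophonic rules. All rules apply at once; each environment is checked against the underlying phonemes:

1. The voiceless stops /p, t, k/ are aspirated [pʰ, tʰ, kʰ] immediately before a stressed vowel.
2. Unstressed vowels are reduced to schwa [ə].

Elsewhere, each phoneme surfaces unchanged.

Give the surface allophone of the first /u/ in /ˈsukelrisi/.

[u]

/u/ (between /s/ and /k/) fails the environment for rule 2, so it stays [u].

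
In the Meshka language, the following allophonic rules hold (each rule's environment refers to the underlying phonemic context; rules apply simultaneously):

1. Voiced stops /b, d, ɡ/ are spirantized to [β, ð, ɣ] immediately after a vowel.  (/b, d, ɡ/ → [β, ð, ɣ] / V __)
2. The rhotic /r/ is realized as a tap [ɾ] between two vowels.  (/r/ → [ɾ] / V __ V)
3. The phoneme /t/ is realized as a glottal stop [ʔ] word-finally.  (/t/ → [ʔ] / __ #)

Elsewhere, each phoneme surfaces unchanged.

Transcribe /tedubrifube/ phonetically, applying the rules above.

[teðuβrifuβe]

/t/ — word-initial; rule 3 does not apply here → [t].
/d/ (between /e/ and /u/) occurs immediately after a vowel → [ð] by rule 1.
/b/ meets the environment for rule 1 (immediately after a vowel) → [β].
/r/ (between /b/ and /i/) is in the target of rule 2 but the environment (between two vowels) is not met → [r].
/b/ (between /u/ and /e/) occurs immediately after a vowel → [β] by rule 1.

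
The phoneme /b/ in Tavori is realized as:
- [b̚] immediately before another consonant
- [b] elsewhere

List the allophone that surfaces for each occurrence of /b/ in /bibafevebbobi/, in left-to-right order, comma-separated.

Occurrence 1 (position 1): no conditioning environment matches → elsewhere allophone [b].
Occurrence 2 (position 3): no conditioning environment matches → elsewhere allophone [b].
Occurrence 3 (position 9): immediately before another consonant → [b̚].
Occurrence 4 (position 10): no conditioning environment matches → elsewhere allophone [b].
Occurrence 5 (position 12): no conditioning environment matches → elsewhere allophone [b].

[b], [b], [b̚], [b], [b]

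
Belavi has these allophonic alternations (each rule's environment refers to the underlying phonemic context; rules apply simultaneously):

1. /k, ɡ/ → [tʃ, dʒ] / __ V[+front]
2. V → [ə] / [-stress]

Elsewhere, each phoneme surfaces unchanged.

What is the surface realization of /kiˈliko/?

/k/ meets the environment for rule 1 (before a front vowel) → [tʃ].
/i/ (between /k/ and /l/): in an unstressed syllable, so rule 2 applies → [ə].
/l/ (between /i/ and /i/): no rule targets it → [l].
/i/ — between /l/ and /k/; rule 2 does not apply here → [i].
/k/ (between /i/ and /o/) is in the target of rule 1 but the environment (before a front vowel) is not met → [k].
/o/ (word-final) occurs in an unstressed syllable → [ə] by rule 2.

[tʃəˈlikə]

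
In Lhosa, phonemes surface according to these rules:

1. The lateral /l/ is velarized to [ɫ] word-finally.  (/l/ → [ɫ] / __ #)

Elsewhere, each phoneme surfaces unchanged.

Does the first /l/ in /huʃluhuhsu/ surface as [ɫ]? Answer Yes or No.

No

/l/ (between /ʃ/ and /u/) is in the target of rule 1 but the environment (word-finally) is not met → [l].
The actual realization is [l], not [ɫ].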